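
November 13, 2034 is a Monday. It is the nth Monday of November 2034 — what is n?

2nd

Day 13 falls in week ⌈13/7⌉ of the month.
Days 1–7 hold the 1st Monday, 8–14 the 2nd, 15–21 the 3rd, 22–28 the 4th, 29–31 the 5th.
13 is in the range for the 2nd.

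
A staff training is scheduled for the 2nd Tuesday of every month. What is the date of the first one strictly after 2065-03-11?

March 2065 starts on a Sunday; its first Tuesday is the 3rd, so the 2nd Tuesday is the 10th — 2065-03-10.
That is not after 2065-03-11, so look at April 2065.
April 2065 starts on a Wednesday; its first Tuesday is the 7th, so the 2nd Tuesday is the 14th — 2065-04-14.

2065-04-14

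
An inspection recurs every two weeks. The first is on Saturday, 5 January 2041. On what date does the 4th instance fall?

The 4th occurrence is 3 intervals after the first: 3 × 14 = 42 days after 5 January 2041.
January has 31 days — 26 days to the end of January leaves 16.
16 days into February → 16 February 2041.

16 February 2041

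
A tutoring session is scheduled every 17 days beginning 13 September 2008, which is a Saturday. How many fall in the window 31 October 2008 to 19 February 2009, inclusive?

7

Occurrences land 17·i days after 13 September 2008 for i = 0, 1, 2, …
31 October 2008 is 48 days after the start; 48 ÷ 17 = 2 remainder 14; since the remainder is 14, round up to i = 3. First occurrence in the window: #4 on 3 November 2008 (3×17 = 51 days in).
19 February 2009 is 159 days after the start; 159 ÷ 17 = 9 remainder 6. Last occurrence in the window: #10 on 13 February 2009.
Occurrences #4 through #10: 7 in total.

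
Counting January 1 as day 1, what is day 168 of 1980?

16 June 1980

January has 31 days (168 − 31 = 137 remain).
February has 29 days (137 − 29 = 108 remain).
March has 31 days (108 − 31 = 77 remain).
April has 30 days (77 − 30 = 47 remain).
May has 31 days (47 − 31 = 16 remain).
16 into June → June 16.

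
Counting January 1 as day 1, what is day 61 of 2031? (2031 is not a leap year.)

January has 31 days (61 − 31 = 30 remain).
February has 28 days (30 − 28 = 2 remain).
2 into March → March 2.

2 March 2031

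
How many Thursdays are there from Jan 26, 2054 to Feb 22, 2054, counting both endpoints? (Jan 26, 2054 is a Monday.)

4

Jan 26, 2054 is a Monday; the first Thursday on or after it is Jan 29, 2054 (3 days later).
From Jan 29, 2054 to Feb 22, 2054: 2 + 22 = 24 days (rest of Jan, Feb).
24 ÷ 7 = 3 full weeks with remainder 3, so 3 more Thursdays after the first → 4.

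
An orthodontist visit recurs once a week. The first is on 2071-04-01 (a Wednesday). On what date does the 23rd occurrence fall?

2071-09-02

The 23rd occurrence is 22 intervals after the first: 22 × 7 = 154 days after 2071-04-01.
April has 30 days — 29 days to the end of April leaves 125.
May has 31 days (94 left).
June has 30 days (64 left).
July has 31 days (33 left).
August has 31 days (2 left).
2 days into September → 2071-09-02.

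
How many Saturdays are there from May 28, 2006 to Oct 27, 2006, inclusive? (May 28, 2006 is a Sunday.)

May 28, 2006 is a Sunday; the first Saturday on or after it is Jun 3, 2006 (6 days later).
From Jun 3, 2006 to Oct 27, 2006: 27 + 31 + 31 + 30 + 27 = 146 days (rest of Jun, Jul, Aug, Sep, Oct).
146 ÷ 7 = 20 full weeks with remainder 6, so 20 more Saturdays after the first → 21.

21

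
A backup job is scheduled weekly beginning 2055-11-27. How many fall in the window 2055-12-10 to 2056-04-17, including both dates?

Occurrences land 7·i days after 2055-11-27 for i = 0, 1, 2, …
2055-12-10 is 13 days after the start; 13 ÷ 7 = 1 remainder 6; since the remainder is 6, round up to i = 2. First occurrence in the window: #3 on 2055-12-11 (2×7 = 14 days in).
2056-04-17 is 142 days after the start; 142 ÷ 7 = 20 remainder 2. Last occurrence in the window: #21 on 2056-04-15.
Occurrences #3 through #21: 19 in total.

19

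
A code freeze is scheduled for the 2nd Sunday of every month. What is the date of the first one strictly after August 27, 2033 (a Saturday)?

September 11, 2033

August 2033 starts on a Monday; its first Sunday is the 7th, so the 2nd Sunday is the 14th — August 14, 2033.
That is not after August 27, 2033, so look at September 2033.
September 2033 starts on a Thursday; its first Sunday is the 4th, so the 2nd Sunday is the 11th — September 11, 2033.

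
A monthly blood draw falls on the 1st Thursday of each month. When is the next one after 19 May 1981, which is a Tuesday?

May 1981 starts on a Friday, so its 1st Thursday is 7 May 1981 (6 days in).
That is not after 19 May 1981, so look at June 1981.
June 1981 starts on a Monday, so its 1st Thursday is 4 June 1981 (3 days in).

4 June 1981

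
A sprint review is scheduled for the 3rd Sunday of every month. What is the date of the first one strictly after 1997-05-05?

1997-05-18

May 1997 starts on a Thursday; its first Sunday is the 4th, so the 3rd Sunday is the 18th — 1997-05-18.
1997-05-18 is after 1997-05-05, so that is the next one.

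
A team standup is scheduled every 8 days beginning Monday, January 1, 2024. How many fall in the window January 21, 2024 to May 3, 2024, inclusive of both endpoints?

13

Occurrences land 8·i days after January 1, 2024 for i = 0, 1, 2, …
January 21, 2024 is 20 days after the start; 20 ÷ 8 = 2 remainder 4; since the remainder is 4, round up to i = 3. First occurrence in the window: #4 on January 25, 2024 (3×8 = 24 days in).
May 3, 2024 is 123 days after the start; 123 ÷ 8 = 15 remainder 3. Last occurrence in the window: #16 on April 30, 2024.
Occurrences #4 through #16: 13 in total.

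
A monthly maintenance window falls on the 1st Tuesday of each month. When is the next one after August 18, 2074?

August 2074 starts on a Wednesday, so its 1st Tuesday is August 7, 2074 (6 days in).
That is not after August 18, 2074, so look at September 2074.
September 2074 starts on a Saturday, so its 1st Tuesday is September 4, 2074 (3 days in).

September 4, 2074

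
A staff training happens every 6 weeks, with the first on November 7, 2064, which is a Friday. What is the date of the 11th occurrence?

January 1, 2066

The 11th occurrence is 10 intervals after the first: 10 × 42 = 420 days after November 7, 2064.
November has 30 days — 23 days to the end of November leaves 397.
December has 31 days (366 left).
January has 31 days (335 left).
February has 28 days (307 left).
March has 31 days (276 left).
April has 30 days (246 left).
May has 31 days (215 left).
June has 30 days (185 left).
July has 31 days (154 left).
August has 31 days (123 left).
September has 30 days (93 left).
October has 31 days (62 left).
November has 30 days (32 left).
December has 31 days (1 left).
1 day into January → January 1, 2066.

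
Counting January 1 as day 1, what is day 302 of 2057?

2057-10-29

January has 31 days (302 − 31 = 271 remain).
February has 28 days (271 − 28 = 243 remain).
March has 31 days (243 − 31 = 212 remain).
April has 30 days (212 − 30 = 182 remain).
May has 31 days (182 − 31 = 151 remain).
June has 30 days (151 − 30 = 121 remain).
July has 31 days (121 − 31 = 90 remain).
August has 31 days (90 − 31 = 59 remain).
September has 30 days (59 − 30 = 29 remain).
29 into October → October 29.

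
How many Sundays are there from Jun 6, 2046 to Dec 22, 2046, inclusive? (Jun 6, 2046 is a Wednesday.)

Jun 6, 2046 is a Wednesday; the first Sunday on or after it is Jun 10, 2046 (4 days later).
From Jun 10, 2046 to Dec 22, 2046: 20 + 31 + 31 + 30 + 31 + 30 + 22 = 195 days (rest of Jun, Jul, Aug, Sep, Oct, Nov, Dec).
195 ÷ 7 = 27 full weeks with remainder 6, so 27 more Sundays after the first → 28.

28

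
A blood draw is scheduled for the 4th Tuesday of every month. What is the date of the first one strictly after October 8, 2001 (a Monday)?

October 2001 starts on a Monday; its first Tuesday is the 2nd, so the 4th Tuesday is the 23rd — October 23, 2001.
October 23, 2001 is after October 8, 2001, so that is the next one.

October 23, 2001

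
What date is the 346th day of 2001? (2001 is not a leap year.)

12 December 2001

January has 31 days (346 − 31 = 315 remain).
February has 28 days (315 − 28 = 287 remain).
March has 31 days (287 − 31 = 256 remain).
April has 30 days (256 − 30 = 226 remain).
May has 31 days (226 − 31 = 195 remain).
June has 30 days (195 − 30 = 165 remain).
July has 31 days (165 − 31 = 134 remain).
August has 31 days (134 − 31 = 103 remain).
September has 30 days (103 − 30 = 73 remain).
October has 31 days (73 − 31 = 42 remain).
November has 30 days (42 − 30 = 12 remain).
12 into December → December 12.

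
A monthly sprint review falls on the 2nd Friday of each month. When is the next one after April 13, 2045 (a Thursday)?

April 2045 starts on a Saturday; its first Friday is the 7th, so the 2nd Friday is the 14th — April 14, 2045.
April 14, 2045 is after April 13, 2045, so that is the next one.

April 14, 2045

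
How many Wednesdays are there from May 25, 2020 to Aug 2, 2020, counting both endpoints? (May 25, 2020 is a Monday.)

May 25, 2020 is a Monday; the first Wednesday on or after it is May 27, 2020 (2 days later).
From May 27, 2020 to Aug 2, 2020: 4 + 30 + 31 + 2 = 67 days (rest of May, Jun, Jul, Aug).
67 ÷ 7 = 9 full weeks with remainder 4, so 9 more Wednesdays after the first → 10.

10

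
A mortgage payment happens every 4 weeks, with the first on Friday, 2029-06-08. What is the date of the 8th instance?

2029-12-21

The 8th occurrence is 7 intervals after the first: 7 × 28 = 196 days after 2029-06-08.
June has 30 days — 22 days to the end of June leaves 174.
July has 31 days (143 left).
August has 31 days (112 left).
September has 30 days (82 left).
October has 31 days (51 left).
November has 30 days (21 left).
21 days into December → 2029-12-21.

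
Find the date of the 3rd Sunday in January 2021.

January 2021 begins on a Friday, so the first Sunday is January 3 (2 days later).
The 3rd Sunday is 2 weeks later: 3 + 14 = 17.

17 January 2021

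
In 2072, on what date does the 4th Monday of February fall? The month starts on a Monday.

2072-02-22

February 2072 begins on a Monday, so the first Monday is February 1.
The 4th Monday is 3 weeks later: 1 + 21 = 22.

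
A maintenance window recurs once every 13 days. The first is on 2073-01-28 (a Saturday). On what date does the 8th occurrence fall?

The 8th occurrence is 7 intervals after the first: 7 × 13 = 91 days after 2073-01-28.
January has 31 days — 3 days to the end of January leaves 88.
February has 28 days (60 left).
March has 31 days (29 left).
29 days into April → 2073-04-29.

2073-04-29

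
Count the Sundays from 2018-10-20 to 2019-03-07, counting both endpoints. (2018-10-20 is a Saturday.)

20

2018-10-20 is a Saturday; the first Sunday on or after it is 2018-10-21 (1 day later).
From 2018-10-21 to 2019-03-07: 10 + 30 + 31 + 31 + 28 + 7 = 137 days (rest of October, November, December, January, February, March).
137 ÷ 7 = 19 full weeks with remainder 4, so 19 more Sundays after the first → 20.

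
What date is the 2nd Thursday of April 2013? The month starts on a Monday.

April 11, 2013

April 2013 begins on a Monday, so the first Thursday is April 4 (3 days later).
The 2nd Thursday is 1 weeks later: 4 + 7 = 11.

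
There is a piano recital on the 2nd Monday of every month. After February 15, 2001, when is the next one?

March 12, 2001

February 2001 starts on a Thursday; its first Monday is the 5th, so the 2nd Monday is the 12th — February 12, 2001.
That is not after February 15, 2001, so look at March 2001.
March 2001 starts on a Thursday; its first Monday is the 5th, so the 2nd Monday is the 12th — March 12, 2001.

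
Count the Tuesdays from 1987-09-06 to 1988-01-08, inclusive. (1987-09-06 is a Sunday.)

1987-09-06 is a Sunday; the first Tuesday on or after it is 1987-09-08 (2 days later).
From 1987-09-08 to 1988-01-08: 22 + 31 + 30 + 31 + 8 = 122 days (rest of September, October, November, December, January).
122 ÷ 7 = 17 full weeks with remainder 3, so 17 more Tuesdays after the first → 18.

18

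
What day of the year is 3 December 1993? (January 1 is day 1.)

337

Days in months before December: 31 + 28 + 31 + 30 + 31 + 30 + 31 + 31 + 30 + 31 + 30 = 334.
Plus 3 days into December → day 337.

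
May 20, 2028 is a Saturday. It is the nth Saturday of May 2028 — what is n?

3rd

Day 20 falls in week ⌈20/7⌉ of the month.
Days 1–7 hold the 1st Saturday, 8–14 the 2nd, 15–21 the 3rd, 22–28 the 4th, 29–31 the 5th.
20 is in the range for the 3rd.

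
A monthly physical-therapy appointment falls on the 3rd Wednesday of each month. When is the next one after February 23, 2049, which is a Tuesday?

March 17, 2049

February 2049 starts on a Monday; its first Wednesday is the 3rd, so the 3rd Wednesday is the 17th — February 17, 2049.
That is not after February 23, 2049, so look at March 2049.
March 2049 starts on a Monday; its first Wednesday is the 3rd, so the 3rd Wednesday is the 17th — March 17, 2049.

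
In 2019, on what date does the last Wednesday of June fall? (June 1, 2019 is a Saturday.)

26 June 2019

June 2019 begins on a Saturday, so the first Wednesday is June 5 (4 days later).
June 2019 has 30 days. Adding weeks: 5, 12, 19, 26 — the last one ≤ 30 is the 26th.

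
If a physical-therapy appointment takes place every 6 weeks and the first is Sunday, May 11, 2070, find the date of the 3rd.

August 3, 2070

The 3rd occurrence is 2 intervals after the first: 2 × 42 = 84 days after May 11, 2070.
May has 31 days — 20 days to the end of May leaves 64.
June has 30 days (34 left).
July has 31 days (3 left).
3 days into August → August 3, 2070.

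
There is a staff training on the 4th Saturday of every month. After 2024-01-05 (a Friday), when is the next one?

2024-01-27

January 2024 starts on a Monday; its first Saturday is the 6th, so the 4th Saturday is the 27th — 2024-01-27.
2024-01-27 is after 2024-01-05, so that is the next one.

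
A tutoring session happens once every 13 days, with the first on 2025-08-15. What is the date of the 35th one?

2026-10-31

The 35th occurrence is 34 intervals after the first: 34 × 13 = 442 days after 2025-08-15.
August has 31 days — 16 days to the end of August leaves 426.
From end of August to end of 2025 is 122 days (304 left).
January has 31 days (273 left).
February has 28 days (245 left).
March has 31 days (214 left).
April has 30 days (184 left).
May has 31 days (153 left).
June has 30 days (123 left).
July has 31 days (92 left).
August has 31 days (61 left).
September has 30 days (31 left).
31 days into October → 2026-10-31.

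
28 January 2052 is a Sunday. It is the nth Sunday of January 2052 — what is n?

Day 28 falls in week ⌈28/7⌉ of the month.
Days 1–7 hold the 1st Sunday, 8–14 the 2nd, 15–21 the 3rd, 22–28 the 4th, 29–31 the 5th.
28 is in the range for the 4th.

4th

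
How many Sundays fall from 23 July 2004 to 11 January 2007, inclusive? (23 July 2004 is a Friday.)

129

23 July 2004 is a Friday; the first Sunday on or after it is 25 July 2004 (2 days later).
From 25 July 2004 to 11 January 2007: 159 + 365 + 365 + 11 = 900 days (rest of 2004, 2005, 2006, to 11 January 2007 in 2007).
900 ÷ 7 = 128 full weeks with remainder 4, so 128 more Sundays after the first → 129.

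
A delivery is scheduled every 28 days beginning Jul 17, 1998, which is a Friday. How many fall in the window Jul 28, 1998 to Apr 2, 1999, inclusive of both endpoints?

Occurrences land 28·i days after Jul 17, 1998 for i = 0, 1, 2, …
Jul 28, 1998 is 11 days after the start; 11 ÷ 28 = 0 remainder 11; since the remainder is 11, round up to i = 1. First occurrence in the window: #2 on Aug 14, 1998 (1×28 = 28 days in).
Apr 2, 1999 is 259 days after the start; 259 ÷ 28 = 9 remainder 7. Last occurrence in the window: #10 on Mar 26, 1999.
Occurrences #2 through #10: 9 in total.

9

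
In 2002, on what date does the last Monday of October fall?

The first Monday of October 2002 is October 7.
October 2002 has 31 days. Adding weeks: 7, 14, 21, 28 — the last one ≤ 31 is the 28th.

October 28, 2002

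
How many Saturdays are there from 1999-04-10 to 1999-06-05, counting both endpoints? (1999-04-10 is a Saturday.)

9

1999-04-10 is a Saturday; the first Saturday on or after it is 1999-04-10.
From 1999-04-10 to 1999-06-05: 20 + 31 + 5 = 56 days (rest of April, May, June).
56 ÷ 7 = 8 full weeks with remainder 0, so 8 more Saturdays after the first → 9.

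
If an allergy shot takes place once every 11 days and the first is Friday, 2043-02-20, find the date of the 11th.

2043-06-10

The 11th occurrence is 10 intervals after the first: 10 × 11 = 110 days after 2043-02-20.
February has 28 days — 8 days to the end of February leaves 102.
March has 31 days (71 left).
April has 30 days (41 left).
May has 31 days (10 left).
10 days into June → 2043-06-10.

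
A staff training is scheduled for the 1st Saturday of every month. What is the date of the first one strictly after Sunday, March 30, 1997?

March 1997 starts on a Saturday, so its 1st Saturday is March 1, 1997.
That is not after March 30, 1997, so look at April 1997.
April 1997 starts on a Tuesday, so its 1st Saturday is April 5, 1997 (4 days in).

April 5, 1997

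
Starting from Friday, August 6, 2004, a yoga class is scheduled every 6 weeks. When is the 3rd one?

October 29, 2004

The 3rd occurrence is 2 intervals after the first: 2 × 42 = 84 days after August 6, 2004.
August has 31 days — 25 days to the end of August leaves 59.
September has 30 days (29 left).
29 days into October → October 29, 2004.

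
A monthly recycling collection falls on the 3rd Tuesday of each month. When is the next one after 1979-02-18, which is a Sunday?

1979-02-20

February 1979 starts on a Thursday; its first Tuesday is the 6th, so the 3rd Tuesday is the 20th — 1979-02-20.
1979-02-20 is after 1979-02-18, so that is the next one.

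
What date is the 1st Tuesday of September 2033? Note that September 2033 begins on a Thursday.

September 6, 2033

September 2033 begins on a Thursday, so the first Tuesday is September 6 (5 days later).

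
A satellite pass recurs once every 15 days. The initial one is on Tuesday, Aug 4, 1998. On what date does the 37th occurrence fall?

The 37th occurrence is 36 intervals after the first: 36 × 15 = 540 days after Aug 4, 1998.
Aug has 31 days — 27 days to the end of Aug leaves 513.
From end of Aug to end of 1998 is 122 days (391 left).
1999 has 365 days (26 left).
26 days into Jan → Jan 26, 2000.

Jan 26, 2000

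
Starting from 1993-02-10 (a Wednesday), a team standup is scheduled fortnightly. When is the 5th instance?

The 5th occurrence is 4 intervals after the first: 4 × 14 = 56 days after 1993-02-10.
February has 28 days — 18 days to the end of February leaves 38.
March has 31 days (7 left).
7 days into April → 1993-04-07.

1993-04-07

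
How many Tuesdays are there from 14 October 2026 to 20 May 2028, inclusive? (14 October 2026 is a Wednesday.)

83

14 October 2026 is a Wednesday; the first Tuesday on or after it is 20 October 2026 (6 days later).
From 20 October 2026 to 20 May 2028: 72 + 365 + 141 = 578 days (rest of 2026, 2027, to 20 May 2028 in 2028).
578 ÷ 7 = 82 full weeks with remainder 4, so 82 more Tuesdays after the first → 83.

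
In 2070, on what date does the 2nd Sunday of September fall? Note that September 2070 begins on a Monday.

2070-09-14

September 2070 begins on a Monday, so the first Sunday is September 7 (6 days later).
The 2nd Sunday is 1 weeks later: 7 + 7 = 14.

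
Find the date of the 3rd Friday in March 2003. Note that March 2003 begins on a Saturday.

March 2003 begins on a Saturday, so the first Friday is March 7 (6 days later).
The 3rd Friday is 2 weeks later: 7 + 14 = 21.

2003-03-21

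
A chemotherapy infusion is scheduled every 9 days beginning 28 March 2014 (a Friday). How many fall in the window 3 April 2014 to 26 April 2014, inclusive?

Occurrences land 9·i days after 28 March 2014 for i = 0, 1, 2, …
3 April 2014 is 6 days after the start; 6 ÷ 9 = 0 remainder 6; since the remainder is 6, round up to i = 1. First occurrence in the window: #2 on 6 April 2014 (1×9 = 9 days in).
26 April 2014 is 29 days after the start; 29 ÷ 9 = 3 remainder 2. Last occurrence in the window: #4 on 24 April 2014.
Occurrences #2 through #4: 3 in total.

3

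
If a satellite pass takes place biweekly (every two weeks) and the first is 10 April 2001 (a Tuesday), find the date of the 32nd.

The 32nd occurrence is 31 intervals after the first: 31 × 14 = 434 days after 10 April 2001.
April has 30 days — 20 days to the end of April leaves 414.
From end of April to end of 2001 is 245 days (169 left).
January has 31 days (138 left).
February has 28 days (110 left).
March has 31 days (79 left).
April has 30 days (49 left).
May has 31 days (18 left).
18 days into June → 18 June 2002.

18 June 2002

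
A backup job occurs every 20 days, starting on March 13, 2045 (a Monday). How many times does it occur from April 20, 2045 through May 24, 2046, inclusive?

Occurrences land 20·i days after March 13, 2045 for i = 0, 1, 2, …
April 20, 2045 is 38 days after the start; 38 ÷ 20 = 1 remainder 18; since the remainder is 18, round up to i = 2. First occurrence in the window: #3 on April 22, 2045 (2×20 = 40 days in).
May 24, 2046 is 437 days after the start; 437 ÷ 20 = 21 remainder 17. Last occurrence in the window: #22 on May 7, 2046.
Occurrences #3 through #22: 20 in total.

20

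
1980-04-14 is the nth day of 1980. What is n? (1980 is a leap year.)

Days in months before April: 31 + 29 + 31 = 91.
Plus 14 days into April → day 105.

105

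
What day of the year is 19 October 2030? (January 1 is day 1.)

Days in months before October: 31 + 28 + 31 + 30 + 31 + 30 + 31 + 31 + 30 = 273.
Plus 19 days into October → day 292.

292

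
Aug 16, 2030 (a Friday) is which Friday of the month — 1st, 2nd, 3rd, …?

3rd

Day 16 falls in week ⌈16/7⌉ of the month.
Days 1–7 hold the 1st Friday, 8–14 the 2nd, 15–21 the 3rd, 22–28 the 4th, 29–31 the 5th.
16 is in the range for the 3rd.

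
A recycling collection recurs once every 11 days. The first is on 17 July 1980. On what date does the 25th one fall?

7 April 1981

The 25th occurrence is 24 intervals after the first: 24 × 11 = 264 days after 17 July 1980.
July has 31 days — 14 days to the end of July leaves 250.
August has 31 days (219 left).
September has 30 days (189 left).
October has 31 days (158 left).
November has 30 days (128 left).
December has 31 days (97 left).
January has 31 days (66 left).
February has 28 days (38 left).
March has 31 days (7 left).
7 days into April → 7 April 1981.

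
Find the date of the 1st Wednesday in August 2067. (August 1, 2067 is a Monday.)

August 2067 begins on a Monday, so the first Wednesday is August 3 (2 days later).

3 August 2067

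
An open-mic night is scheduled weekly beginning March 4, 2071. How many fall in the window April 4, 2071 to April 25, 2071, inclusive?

Occurrences land 7·i days after March 4, 2071 for i = 0, 1, 2, …
April 4, 2071 is 31 days after the start; 31 ÷ 7 = 4 remainder 3; since the remainder is 3, round up to i = 5. First occurrence in the window: #6 on April 8, 2071 (5×7 = 35 days in).
April 25, 2071 is 52 days after the start; 52 ÷ 7 = 7 remainder 3. Last occurrence in the window: #8 on April 22, 2071.
Occurrences #6 through #8: 3 in total.

3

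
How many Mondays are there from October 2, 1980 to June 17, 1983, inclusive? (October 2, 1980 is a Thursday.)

141

October 2, 1980 is a Thursday; the first Monday on or after it is October 6, 1980 (4 days later).
From October 6, 1980 to June 17, 1983: 86 + 365 + 365 + 168 = 984 days (rest of 1980, 1981, 1982, to June 17, 1983 in 1983).
984 ÷ 7 = 140 full weeks with remainder 4, so 140 more Mondays after the first → 141.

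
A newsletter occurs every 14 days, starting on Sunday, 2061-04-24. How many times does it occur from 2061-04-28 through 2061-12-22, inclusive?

17

Occurrences land 14·i days after 2061-04-24 for i = 0, 1, 2, …
2061-04-28 is 4 days after the start; 4 ÷ 14 = 0 remainder 4; since the remainder is 4, round up to i = 1. First occurrence in the window: #2 on 2061-05-08 (1×14 = 14 days in).
2061-12-22 is 242 days after the start; 242 ÷ 14 = 17 remainder 4. Last occurrence in the window: #18 on 2061-12-18.
Occurrences #2 through #18: 17 in total.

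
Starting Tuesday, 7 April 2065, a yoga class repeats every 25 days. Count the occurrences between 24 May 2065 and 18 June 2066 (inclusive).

16

Occurrences land 25·i days after 7 April 2065 for i = 0, 1, 2, …
24 May 2065 is 47 days after the start; 47 ÷ 25 = 1 remainder 22; since the remainder is 22, round up to i = 2. First occurrence in the window: #3 on 27 May 2065 (2×25 = 50 days in).
18 June 2066 is 437 days after the start; 437 ÷ 25 = 17 remainder 12. Last occurrence in the window: #18 on 6 June 2066.
Occurrences #3 through #18: 16 in total.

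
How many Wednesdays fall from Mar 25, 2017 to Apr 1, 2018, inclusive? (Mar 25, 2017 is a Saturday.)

Mar 25, 2017 is a Saturday; the first Wednesday on or after it is Mar 29, 2017 (4 days later).
From Mar 29, 2017 to Apr 1, 2018: 277 + 91 = 368 days (rest of 2017, to Apr 1, 2018 in 2018).
368 ÷ 7 = 52 full weeks with remainder 4, so 52 more Wednesdays after the first → 53.

53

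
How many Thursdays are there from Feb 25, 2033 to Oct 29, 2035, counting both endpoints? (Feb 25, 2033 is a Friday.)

139

Feb 25, 2033 is a Friday; the first Thursday on or after it is Mar 3, 2033 (6 days later).
From Mar 3, 2033 to Oct 29, 2035: 303 + 365 + 302 = 970 days (rest of 2033, 2034, to Oct 29, 2035 in 2035).
970 ÷ 7 = 138 full weeks with remainder 4, so 138 more Thursdays after the first → 139.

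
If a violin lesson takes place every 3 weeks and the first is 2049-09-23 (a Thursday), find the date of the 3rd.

The 3rd occurrence is 2 intervals after the first: 2 × 21 = 42 days after 2049-09-23.
September has 30 days — 7 days to the end of September leaves 35.
October has 31 days (4 left).
4 days into November → 2049-11-04.

2049-11-04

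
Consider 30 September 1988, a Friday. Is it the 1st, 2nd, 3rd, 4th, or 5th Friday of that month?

Day 30 falls in week ⌈30/7⌉ of the month.
Days 1–7 hold the 1st Friday, 8–14 the 2nd, 15–21 the 3rd, 22–28 the 4th, 29–31 the 5th.
30 is in the range for the 5th.

5th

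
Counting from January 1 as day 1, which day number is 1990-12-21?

Days in months before December: 31 + 28 + 31 + 30 + 31 + 30 + 31 + 31 + 30 + 31 + 30 = 334.
Plus 21 days into December → day 355.

355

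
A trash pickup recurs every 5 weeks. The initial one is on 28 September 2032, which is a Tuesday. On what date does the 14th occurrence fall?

The 14th occurrence is 13 intervals after the first: 13 × 35 = 455 days after 28 September 2032.
September has 30 days — 2 days to the end of September leaves 453.
From end of September to end of 2032 is 92 days (361 left).
January has 31 days (330 left).
February has 28 days (302 left).
March has 31 days (271 left).
April has 30 days (241 left).
May has 31 days (210 left).
June has 30 days (180 left).
July has 31 days (149 left).
August has 31 days (118 left).
September has 30 days (88 left).
October has 31 days (57 left).
November has 30 days (27 left).
27 days into December → 27 December 2033.

27 December 2033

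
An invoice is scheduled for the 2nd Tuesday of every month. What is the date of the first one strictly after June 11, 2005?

June 14, 2005

June 2005 starts on a Wednesday; its first Tuesday is the 7th, so the 2nd Tuesday is the 14th — June 14, 2005.
June 14, 2005 is after June 11, 2005, so that is the next one.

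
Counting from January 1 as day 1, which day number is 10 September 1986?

253

Days in months before September: 31 + 28 + 31 + 30 + 31 + 30 + 31 + 31 = 243.
Plus 10 days into September → day 253.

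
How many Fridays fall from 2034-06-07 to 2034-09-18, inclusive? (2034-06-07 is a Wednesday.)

15

2034-06-07 is a Wednesday; the first Friday on or after it is 2034-06-09 (2 days later).
From 2034-06-09 to 2034-09-18: 21 + 31 + 31 + 18 = 101 days (rest of June, July, August, September).
101 ÷ 7 = 14 full weeks with remainder 3, so 14 more Fridays after the first → 15.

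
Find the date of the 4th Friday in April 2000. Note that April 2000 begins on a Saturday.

2000-04-28

April 2000 begins on a Saturday, so the first Friday is April 7 (6 days later).
The 4th Friday is 3 weeks later: 7 + 21 = 28.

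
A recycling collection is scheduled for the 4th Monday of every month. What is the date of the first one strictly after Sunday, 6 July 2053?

July 2053 starts on a Tuesday; its first Monday is the 7th, so the 4th Monday is the 28th — 28 July 2053.
28 July 2053 is after 6 July 2053, so that is the next one.

28 July 2053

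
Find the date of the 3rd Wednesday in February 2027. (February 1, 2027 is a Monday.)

February 2027 begins on a Monday, so the first Wednesday is February 3 (2 days later).
The 3rd Wednesday is 2 weeks later: 3 + 14 = 17.

17 February 2027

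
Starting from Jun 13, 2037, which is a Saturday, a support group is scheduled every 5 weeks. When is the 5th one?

Oct 31, 2037

The 5th occurrence is 4 intervals after the first: 4 × 35 = 140 days after Jun 13, 2037.
Jun has 30 days — 17 days to the end of Jun leaves 123.
Jul has 31 days (92 left).
Aug has 31 days (61 left).
Sep has 30 days (31 left).
31 days into Oct → Oct 31, 2037.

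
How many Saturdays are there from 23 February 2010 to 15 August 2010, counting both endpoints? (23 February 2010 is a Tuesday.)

23 February 2010 is a Tuesday; the first Saturday on or after it is 27 February 2010 (4 days later).
From 27 February 2010 to 15 August 2010: 1 + 31 + 30 + 31 + 30 + 31 + 15 = 169 days (rest of February, March, April, May, June, July, August).
169 ÷ 7 = 24 full weeks with remainder 1, so 24 more Saturdays after the first → 25.

25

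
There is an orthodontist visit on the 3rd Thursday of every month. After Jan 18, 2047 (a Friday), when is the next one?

Jan 2047 starts on a Tuesday; its first Thursday is the 3rd, so the 3rd Thursday is the 17th — Jan 17, 2047.
That is not after Jan 18, 2047, so look at Feb 2047.
Feb 2047 starts on a Friday; its first Thursday is the 7th, so the 3rd Thursday is the 21st — Feb 21, 2047.

Feb 21, 2047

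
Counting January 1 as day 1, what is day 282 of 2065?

Oct 9, 2065

Jan has 31 days (282 − 31 = 251 remain).
Feb has 28 days (251 − 28 = 223 remain).
Mar has 31 days (223 − 31 = 192 remain).
Apr has 30 days (192 − 30 = 162 remain).
May has 31 days (162 − 31 = 131 remain).
Jun has 30 days (131 − 30 = 101 remain).
Jul has 31 days (101 − 31 = 70 remain).
Aug has 31 days (70 − 31 = 39 remain).
Sep has 30 days (39 − 30 = 9 remain).
9 into Oct → Oct 9.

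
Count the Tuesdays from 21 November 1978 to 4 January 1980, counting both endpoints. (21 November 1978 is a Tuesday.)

21 November 1978 is a Tuesday; the first Tuesday on or after it is 21 November 1978.
From 21 November 1978 to 4 January 1980: 40 + 365 + 4 = 409 days (rest of 1978, 1979, to 4 January 1980 in 1980).
409 ÷ 7 = 58 full weeks with remainder 3, so 58 more Tuesdays after the first → 59.

59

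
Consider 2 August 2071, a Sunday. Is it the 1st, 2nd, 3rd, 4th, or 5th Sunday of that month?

Day 2 falls in week ⌈2/7⌉ of the month.
Days 1–7 hold the 1st Sunday, 8–14 the 2nd, 15–21 the 3rd, 22–28 the 4th, 29–31 the 5th.
2 is in the range for the 1st.

1st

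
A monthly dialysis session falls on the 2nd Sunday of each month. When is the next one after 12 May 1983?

May 1983 starts on a Sunday; its first Sunday is the 1st, so the 2nd Sunday is the 8th — 8 May 1983.
That is not after 12 May 1983, so look at June 1983.
June 1983 starts on a Wednesday; its first Sunday is the 5th, so the 2nd Sunday is the 12th — 12 June 1983.

12 June 1983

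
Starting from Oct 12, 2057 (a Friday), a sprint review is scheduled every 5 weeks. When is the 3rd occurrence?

The 3rd occurrence is 2 intervals after the first: 2 × 35 = 70 days after Oct 12, 2057.
Oct has 31 days — 19 days to the end of Oct leaves 51.
Nov has 30 days (21 left).
21 days into Dec → Dec 21, 2057.

Dec 21, 2057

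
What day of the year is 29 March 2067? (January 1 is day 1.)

Days in months before March: 31 + 28 = 59.
Plus 29 days into March → day 88.

88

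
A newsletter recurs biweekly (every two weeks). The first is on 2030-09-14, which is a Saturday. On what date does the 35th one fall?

2032-01-03

The 35th occurrence is 34 intervals after the first: 34 × 14 = 476 days after 2030-09-14.
September has 30 days — 16 days to the end of September leaves 460.
From end of September to end of 2030 is 92 days (368 left).
2031 has 365 days (3 left).
3 days into January → 2032-01-03.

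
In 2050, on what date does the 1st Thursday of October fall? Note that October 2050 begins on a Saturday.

2050-10-06

October 2050 begins on a Saturday, so the first Thursday is October 6 (5 days later).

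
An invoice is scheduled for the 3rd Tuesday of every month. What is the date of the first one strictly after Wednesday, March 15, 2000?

March 2000 starts on a Wednesday; its first Tuesday is the 7th, so the 3rd Tuesday is the 21st — March 21, 2000.
March 21, 2000 is after March 15, 2000, so that is the next one.

March 21, 2000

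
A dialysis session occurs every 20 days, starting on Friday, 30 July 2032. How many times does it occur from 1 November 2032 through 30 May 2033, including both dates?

11

Occurrences land 20·i days after 30 July 2032 for i = 0, 1, 2, …
1 November 2032 is 94 days after the start; 94 ÷ 20 = 4 remainder 14; since the remainder is 14, round up to i = 5. First occurrence in the window: #6 on 7 November 2032 (5×20 = 100 days in).
30 May 2033 is 304 days after the start; 304 ÷ 20 = 15 remainder 4. Last occurrence in the window: #16 on 26 May 2033.
Occurrences #6 through #16: 11 in total.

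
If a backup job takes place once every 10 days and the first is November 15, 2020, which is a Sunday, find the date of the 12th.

March 5, 2021

The 12th occurrence is 11 intervals after the first: 11 × 10 = 110 days after November 15, 2020.
November has 30 days — 15 days to the end of November leaves 95.
December has 31 days (64 left).
January has 31 days (33 left).
February has 28 days (5 left).
5 days into March → March 5, 2021.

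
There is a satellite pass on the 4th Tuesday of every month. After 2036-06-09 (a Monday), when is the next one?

June 2036 starts on a Sunday; its first Tuesday is the 3rd, so the 4th Tuesday is the 24th — 2036-06-24.
2036-06-24 is after 2036-06-09, so that is the next one.

2036-06-24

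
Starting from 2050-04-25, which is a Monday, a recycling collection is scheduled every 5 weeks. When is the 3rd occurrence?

The 3rd occurrence is 2 intervals after the first: 2 × 35 = 70 days after 2050-04-25.
April has 30 days — 5 days to the end of April leaves 65.
May has 31 days (34 left).
June has 30 days (4 left).
4 days into July → 2050-07-04.

2050-07-04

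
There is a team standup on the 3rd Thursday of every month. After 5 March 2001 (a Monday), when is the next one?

15 March 2001

March 2001 starts on a Thursday; its first Thursday is the 1st, so the 3rd Thursday is the 15th — 15 March 2001.
15 March 2001 is after 5 March 2001, so that is the next one.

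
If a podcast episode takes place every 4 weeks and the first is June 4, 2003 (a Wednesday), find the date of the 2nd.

July 2, 2003

The 2nd occurrence is 1 interval after the first: 1 × 28 = 28 days after June 4, 2003.
June has 30 days — 26 days to the end of June leaves 2.
2 days into July → July 2, 2003.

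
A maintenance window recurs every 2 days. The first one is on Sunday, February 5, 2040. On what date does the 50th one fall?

The 50th occurrence is 49 intervals after the first: 49 × 2 = 98 days after February 5, 2040.
February has 29 days — 24 days to the end of February leaves 74.
March has 31 days (43 left).
April has 30 days (13 left).
13 days into May → May 13, 2040.

May 13, 2040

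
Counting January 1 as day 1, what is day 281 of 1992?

7 October 1992

January has 31 days (281 − 31 = 250 remain).
February has 29 days (250 − 29 = 221 remain).
March has 31 days (221 − 31 = 190 remain).
April has 30 days (190 − 30 = 160 remain).
May has 31 days (160 − 31 = 129 remain).
June has 30 days (129 − 30 = 99 remain).
July has 31 days (99 − 31 = 68 remain).
August has 31 days (68 − 31 = 37 remain).
September has 30 days (37 − 30 = 7 remain).
7 into October → October 7.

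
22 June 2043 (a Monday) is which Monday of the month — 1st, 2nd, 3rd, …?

4th

Day 22 falls in week ⌈22/7⌉ of the month.
Days 1–7 hold the 1st Monday, 8–14 the 2nd, 15–21 the 3rd, 22–28 the 4th, 29–31 the 5th.
22 is in the range for the 4th.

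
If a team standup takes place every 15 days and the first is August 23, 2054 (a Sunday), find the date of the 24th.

The 24th occurrence is 23 intervals after the first: 23 × 15 = 345 days after August 23, 2054.
August has 31 days — 8 days to the end of August leaves 337.
September has 30 days (307 left).
October has 31 days (276 left).
November has 30 days (246 left).
December has 31 days (215 left).
January has 31 days (184 left).
February has 28 days (156 left).
March has 31 days (125 left).
April has 30 days (95 left).
May has 31 days (64 left).
June has 30 days (34 left).
July has 31 days (3 left).
3 days into August → August 3, 2055.

August 3, 2055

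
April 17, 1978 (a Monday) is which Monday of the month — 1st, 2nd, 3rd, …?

3rd

Day 17 falls in week ⌈17/7⌉ of the month.
Days 1–7 hold the 1st Monday, 8–14 the 2nd, 15–21 the 3rd, 22–28 the 4th, 29–31 the 5th.
17 is in the range for the 3rd.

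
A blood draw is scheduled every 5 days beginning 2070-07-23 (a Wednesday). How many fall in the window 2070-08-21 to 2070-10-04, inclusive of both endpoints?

9

Occurrences land 5·i days after 2070-07-23 for i = 0, 1, 2, …
2070-08-21 is 29 days after the start; 29 ÷ 5 = 5 remainder 4; since the remainder is 4, round up to i = 6. First occurrence in the window: #7 on 2070-08-22 (6×5 = 30 days in).
2070-10-04 is 73 days after the start; 73 ÷ 5 = 14 remainder 3. Last occurrence in the window: #15 on 2070-10-01.
Occurrences #7 through #15: 9 in total.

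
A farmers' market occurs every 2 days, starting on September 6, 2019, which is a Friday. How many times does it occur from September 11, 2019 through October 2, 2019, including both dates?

11

Occurrences land 2·i days after September 6, 2019 for i = 0, 1, 2, …
September 11, 2019 is 5 days after the start; 5 ÷ 2 = 2 remainder 1; since the remainder is 1, round up to i = 3. First occurrence in the window: #4 on September 12, 2019 (3×2 = 6 days in).
October 2, 2019 is 26 days after the start; 26 ÷ 2 = 13 remainder 0. Last occurrence in the window: #14 on October 2, 2019.
Occurrences #4 through #14: 11 in total.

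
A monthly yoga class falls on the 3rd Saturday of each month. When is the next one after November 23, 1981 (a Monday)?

December 19, 1981

November 1981 starts on a Sunday; its first Saturday is the 7th, so the 3rd Saturday is the 21st — November 21, 1981.
That is not after November 23, 1981, so look at December 1981.
December 1981 starts on a Tuesday; its first Saturday is the 5th, so the 3rd Saturday is the 19th — December 19, 1981.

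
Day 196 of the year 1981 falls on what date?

1981-07-15

January has 31 days (196 − 31 = 165 remain).
February has 28 days (165 − 28 = 137 remain).
March has 31 days (137 − 31 = 106 remain).
April has 30 days (106 − 30 = 76 remain).
May has 31 days (76 − 31 = 45 remain).
June has 30 days (45 − 30 = 15 remain).
15 into July → July 15.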